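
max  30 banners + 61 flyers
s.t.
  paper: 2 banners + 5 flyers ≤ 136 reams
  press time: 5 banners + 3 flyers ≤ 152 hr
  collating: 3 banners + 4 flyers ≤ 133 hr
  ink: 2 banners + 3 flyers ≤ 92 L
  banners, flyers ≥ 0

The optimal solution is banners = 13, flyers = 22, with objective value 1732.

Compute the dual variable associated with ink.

7

Binding: paper and ink. Non-binding: press time (21 unused), collating (6 unused).
Slack constraints have shadow price 0 (complementary slackness).
Dual feasibility on the basic columns requires 2·y_paper + 2·y_ink = 30, 5·y_paper + 3·y_ink = 61.
→ y_paper = 8 and y_ink = 7.
Shadow price of ink = 7.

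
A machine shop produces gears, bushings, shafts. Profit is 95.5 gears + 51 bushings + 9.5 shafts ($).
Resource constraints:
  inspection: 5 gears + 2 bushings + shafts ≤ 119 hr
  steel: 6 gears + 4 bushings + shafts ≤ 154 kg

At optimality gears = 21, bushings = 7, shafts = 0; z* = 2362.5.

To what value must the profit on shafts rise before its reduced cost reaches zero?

17.5

Check each constraint at x*: inspection 119/119 (tight); steel 154/154 (tight).
The binding rows give the dual system: 5·y_inspection + 6·y_steel = 95.5 and 2·y_inspection + 4·y_steel = 51.
→ y_inspection = 9.5 and y_steel = 8.
shafts enters the basis when its profit ≥ yᵀa₃ = 9.5·1 + 8·1 = 17.5.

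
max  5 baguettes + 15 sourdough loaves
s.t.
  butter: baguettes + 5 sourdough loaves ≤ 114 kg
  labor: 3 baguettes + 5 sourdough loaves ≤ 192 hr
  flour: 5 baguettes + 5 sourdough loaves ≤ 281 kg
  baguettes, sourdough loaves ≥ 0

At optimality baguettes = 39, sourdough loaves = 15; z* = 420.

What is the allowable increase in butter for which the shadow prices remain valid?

Binding constraints: butter, labor. The basis is B = [[1,5],[3,5]] with det -10.
Per unit increase in butter, x* moves by d = (-0.5, 0.3).
The basis stays optimal until baguettes reaches 0; allowable increase = 78 kg.

78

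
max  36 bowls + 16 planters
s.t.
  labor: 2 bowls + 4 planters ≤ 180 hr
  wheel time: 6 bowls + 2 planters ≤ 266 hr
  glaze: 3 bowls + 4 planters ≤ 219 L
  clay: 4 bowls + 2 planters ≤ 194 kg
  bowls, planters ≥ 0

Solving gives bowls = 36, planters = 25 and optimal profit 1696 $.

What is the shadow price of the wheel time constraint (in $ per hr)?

2

Check each constraint at x*: labor 172/180 (slack 8); wheel time 266/266 (tight); glaze 208/219 (slack 11); clay 194/194 (tight).
Slack constraints have shadow price 0 (complementary slackness).
From A_Bᵀ y = c: 6·y_wheel time + 4·y_clay = 36; 2·y_wheel time + 2·y_clay = 16.
Solving: y_wheel time = 2, y_clay = 6.
Shadow price of wheel time = 2.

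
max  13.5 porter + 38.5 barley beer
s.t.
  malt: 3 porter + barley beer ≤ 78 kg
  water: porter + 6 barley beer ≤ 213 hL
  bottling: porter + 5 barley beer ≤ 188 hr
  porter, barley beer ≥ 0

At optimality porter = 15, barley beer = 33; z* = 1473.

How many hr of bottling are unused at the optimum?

8

bottling used = 1·15 + 5·33 = 180; slack = 188 − 180 = 8.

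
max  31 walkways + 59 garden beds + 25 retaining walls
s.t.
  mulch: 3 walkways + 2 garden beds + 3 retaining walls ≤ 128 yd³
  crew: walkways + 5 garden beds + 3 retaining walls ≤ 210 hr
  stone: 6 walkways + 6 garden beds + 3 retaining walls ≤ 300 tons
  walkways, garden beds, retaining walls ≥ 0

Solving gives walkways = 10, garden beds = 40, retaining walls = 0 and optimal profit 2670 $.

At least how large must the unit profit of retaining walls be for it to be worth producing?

Binding: crew and stone. Non-binding: mulch (18 unused).
By complementary slackness, y = 0 for the non-binding constraint.
The binding rows give the dual system: 1·y_crew + 6·y_stone = 31 and 5·y_crew + 6·y_stone = 59.
Solving: y_crew = 7, y_stone = 4.
retaining walls enters the basis when its profit ≥ yᵀa₃ = 7·3 + 4·3 = 33.

33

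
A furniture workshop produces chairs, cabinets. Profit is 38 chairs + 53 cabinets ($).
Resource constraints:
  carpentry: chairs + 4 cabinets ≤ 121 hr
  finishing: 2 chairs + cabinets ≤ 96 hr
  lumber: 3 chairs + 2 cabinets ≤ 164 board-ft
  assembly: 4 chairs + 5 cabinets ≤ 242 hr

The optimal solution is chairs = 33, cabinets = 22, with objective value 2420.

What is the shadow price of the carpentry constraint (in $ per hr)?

2

Check each constraint at x*: carpentry 121/121 (tight); finishing 88/96 (slack 8); lumber 143/164 (slack 21); assembly 242/242 (tight).
By complementary slackness, y = 0 for the non-binding constraints.
The binding rows give the dual system: 1·y_carpentry + 4·y_assembly = 38 and 4·y_carpentry + 5·y_assembly = 53.
Solving: y_carpentry = 2, y_assembly = 9.
Shadow price of carpentry = 2.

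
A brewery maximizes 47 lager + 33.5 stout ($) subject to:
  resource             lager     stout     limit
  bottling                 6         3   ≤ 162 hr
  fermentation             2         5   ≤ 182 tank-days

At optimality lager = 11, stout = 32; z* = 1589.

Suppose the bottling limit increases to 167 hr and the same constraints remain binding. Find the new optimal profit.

Both bottling and fermentation are binding at x*.
Dual feasibility on the basic columns requires 6·y_bottling + 2·y_fermentation = 47, 3·y_bottling + 5·y_fermentation = 33.5.
→ y_bottling = 7 and y_fermentation = 2.5.
Δz = y_bottling·Δb = 7 × (5) = 35, so new z* = 1589 + 35 = 1624.

1624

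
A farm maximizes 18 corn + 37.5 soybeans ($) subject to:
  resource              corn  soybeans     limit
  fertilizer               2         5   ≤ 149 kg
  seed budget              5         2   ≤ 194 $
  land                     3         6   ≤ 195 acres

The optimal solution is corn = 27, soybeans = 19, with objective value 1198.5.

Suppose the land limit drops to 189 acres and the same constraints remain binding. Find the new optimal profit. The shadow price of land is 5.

Δb = -6, so new z* = 1198.5 + (5)·(-6) = 1198.5 − 30 = 1168.5.

1168.5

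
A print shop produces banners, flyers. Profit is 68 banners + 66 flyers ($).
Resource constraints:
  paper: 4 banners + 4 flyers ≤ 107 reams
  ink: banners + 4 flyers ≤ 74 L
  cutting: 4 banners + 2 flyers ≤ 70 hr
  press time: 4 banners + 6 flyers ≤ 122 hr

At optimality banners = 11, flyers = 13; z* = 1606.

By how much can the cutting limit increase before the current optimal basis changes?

22

Binding constraints: cutting, press time. The basis is B = [[4,2],[4,6]] with det 16.
Per unit increase in cutting, x* moves by d = (0.375, -0.25).
The basis stays optimal until paper becomes binding; allowable increase = 22 hr.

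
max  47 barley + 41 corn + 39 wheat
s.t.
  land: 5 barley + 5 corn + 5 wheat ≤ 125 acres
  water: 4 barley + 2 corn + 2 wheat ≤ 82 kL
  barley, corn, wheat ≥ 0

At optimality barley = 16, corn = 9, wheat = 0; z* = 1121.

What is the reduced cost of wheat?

Both land and water are binding at x*.
From A_Bᵀ y = c: 5·y_land + 4·y_water = 47; 5·y_land + 2·y_water = 41.
Solving: y_land = 7, y_water = 3.
Reduced cost of wheat: c₃ − yᵀa₃ = 39 − (7·5 + 3·2) = 39 − 41 = -2.

-2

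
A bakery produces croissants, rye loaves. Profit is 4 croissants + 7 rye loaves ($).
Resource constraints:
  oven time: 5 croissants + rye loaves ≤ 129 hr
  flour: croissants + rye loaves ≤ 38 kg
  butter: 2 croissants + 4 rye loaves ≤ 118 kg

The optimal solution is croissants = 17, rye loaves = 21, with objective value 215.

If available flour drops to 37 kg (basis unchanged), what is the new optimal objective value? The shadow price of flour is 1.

Δb = -1, so new z* = 215 + (1)·(-1) = 215 − 1 = 214.

214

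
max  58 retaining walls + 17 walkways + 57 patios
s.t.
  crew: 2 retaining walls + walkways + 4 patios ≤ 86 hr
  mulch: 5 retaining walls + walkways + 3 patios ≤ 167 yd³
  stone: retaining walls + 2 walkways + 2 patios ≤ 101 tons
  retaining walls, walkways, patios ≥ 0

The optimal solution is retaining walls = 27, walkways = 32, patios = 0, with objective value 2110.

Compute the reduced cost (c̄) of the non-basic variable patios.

-3

At the optimum: crew uses 86 of 86 (binding); mulch uses 167 of 167 (binding); stone uses 91 of 101 (slack = 10).
Since stone is not tight, its dual is 0.
Dual feasibility on the basic columns requires 2·y_crew + 5·y_mulch = 58, 1·y_crew + 1·y_mulch = 17.
→ y_crew = 9 and y_mulch = 8.
Reduced cost of patios: c₃ − yᵀa₃ = 57 − (9·4 + 8·3) = 57 − 60 = -3.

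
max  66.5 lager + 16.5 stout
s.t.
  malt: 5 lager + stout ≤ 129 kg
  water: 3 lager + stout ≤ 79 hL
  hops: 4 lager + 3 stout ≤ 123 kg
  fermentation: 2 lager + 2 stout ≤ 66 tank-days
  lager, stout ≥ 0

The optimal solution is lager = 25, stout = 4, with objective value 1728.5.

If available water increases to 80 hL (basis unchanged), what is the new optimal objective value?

Binding: malt and water. Non-binding: hops (11 unused), fermentation (8 unused).
Slack constraints have shadow price 0 (complementary slackness).
Dual feasibility on the basic columns requires 5·y_malt + 3·y_water = 66.5, 1·y_malt + 1·y_water = 16.5.
This yields shadow prices y_malt = 8.5, y_water = 8.
Δz = y_water·Δb = 8 × (1) = 8, so new z* = 1728.5 + 8 = 1736.5.

1736.5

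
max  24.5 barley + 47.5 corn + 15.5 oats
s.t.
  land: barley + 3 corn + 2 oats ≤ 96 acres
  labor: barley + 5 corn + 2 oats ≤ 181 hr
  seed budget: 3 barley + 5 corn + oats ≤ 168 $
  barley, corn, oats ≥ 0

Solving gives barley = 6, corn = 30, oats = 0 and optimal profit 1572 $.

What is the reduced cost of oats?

Check each constraint at x*: land 96/96 (tight); labor 156/181 (slack 25); seed budget 168/168 (tight).
Slack constraints have shadow price 0 (complementary slackness).
From A_Bᵀ y = c: 1·y_land + 3·y_seed budget = 24.5; 3·y_land + 5·y_seed budget = 47.5.
This yields shadow prices y_land = 5, y_seed budget = 6.5.
Reduced cost of oats: c₃ − yᵀa₃ = 15.5 − (5·2 + 6.5·1) = 15.5 − 16.5 = -1.

-1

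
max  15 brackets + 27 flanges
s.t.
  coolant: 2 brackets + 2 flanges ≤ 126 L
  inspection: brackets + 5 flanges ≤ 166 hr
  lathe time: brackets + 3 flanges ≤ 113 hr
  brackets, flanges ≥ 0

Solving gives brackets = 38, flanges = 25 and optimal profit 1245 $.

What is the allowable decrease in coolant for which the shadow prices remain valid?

Binding constraints: coolant, lathe time. The basis is B = [[2,2],[1,3]] with det 4.
Per unit decrease in coolant, x* moves by d = (-0.75, 0.25).
The basis stays optimal until inspection becomes binding; allowable decrease = 6 L.

6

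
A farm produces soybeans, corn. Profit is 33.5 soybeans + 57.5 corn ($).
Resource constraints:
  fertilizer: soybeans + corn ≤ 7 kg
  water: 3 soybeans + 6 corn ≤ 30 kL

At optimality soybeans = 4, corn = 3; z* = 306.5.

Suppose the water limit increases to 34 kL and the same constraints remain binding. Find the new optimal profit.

Both fertilizer and water are binding at x*.
The binding rows give the dual system: 1·y_fertilizer + 3·y_water = 33.5 and 1·y_fertilizer + 6·y_water = 57.5.
This yields shadow prices y_fertilizer = 9.5, y_water = 8.
Δz = y_water·Δb = 8 × (4) = 32, so new z* = 306.5 + 32 = 338.5.

338.5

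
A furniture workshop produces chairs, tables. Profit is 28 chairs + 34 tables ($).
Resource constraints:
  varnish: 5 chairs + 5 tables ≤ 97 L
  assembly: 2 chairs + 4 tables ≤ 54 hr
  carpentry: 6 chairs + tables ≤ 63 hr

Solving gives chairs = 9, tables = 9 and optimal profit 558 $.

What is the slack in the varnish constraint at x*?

7

varnish used = 5·9 + 5·9 = 90; slack = 97 − 90 = 7.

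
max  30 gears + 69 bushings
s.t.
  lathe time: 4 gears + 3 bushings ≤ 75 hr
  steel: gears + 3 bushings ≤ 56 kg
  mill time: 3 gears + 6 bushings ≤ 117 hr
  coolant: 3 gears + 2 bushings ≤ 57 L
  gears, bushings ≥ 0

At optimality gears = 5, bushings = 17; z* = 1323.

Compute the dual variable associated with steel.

Check each constraint at x*: lathe time 71/75 (slack 4); steel 56/56 (tight); mill time 117/117 (tight); coolant 49/57 (slack 8).
Since lathe time, coolant are not tight, their duals are 0.
Dual feasibility on the basic columns requires 1·y_steel + 3·y_mill time = 30, 3·y_steel + 6·y_mill time = 69.
→ y_steel = 9 and y_mill time = 7.
Shadow price of steel = 9.

9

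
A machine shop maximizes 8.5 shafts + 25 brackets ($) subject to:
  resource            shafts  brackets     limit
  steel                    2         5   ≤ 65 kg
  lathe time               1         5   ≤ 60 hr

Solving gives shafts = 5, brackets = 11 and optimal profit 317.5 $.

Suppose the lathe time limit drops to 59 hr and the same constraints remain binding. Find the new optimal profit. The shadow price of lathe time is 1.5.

Δb = -1, so new z* = 317.5 + (1.5)·(-1) = 317.5 − 1.5 = 316.

316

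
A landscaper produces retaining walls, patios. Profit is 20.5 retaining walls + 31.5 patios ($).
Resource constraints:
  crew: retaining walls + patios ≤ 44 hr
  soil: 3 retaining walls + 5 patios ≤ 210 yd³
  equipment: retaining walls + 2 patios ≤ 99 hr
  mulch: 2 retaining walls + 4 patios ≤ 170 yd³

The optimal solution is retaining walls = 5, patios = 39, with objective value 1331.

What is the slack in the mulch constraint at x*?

4

mulch used = 2·5 + 4·39 = 166; slack = 170 − 166 = 4.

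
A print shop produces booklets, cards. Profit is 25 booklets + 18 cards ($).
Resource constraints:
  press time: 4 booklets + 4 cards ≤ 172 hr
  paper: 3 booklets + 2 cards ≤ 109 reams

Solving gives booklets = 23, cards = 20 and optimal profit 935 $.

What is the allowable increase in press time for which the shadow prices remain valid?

Binding constraints: press time, paper. The basis is B = [[4,4],[3,2]] with det -4.
Per unit increase in press time, x* moves by d = (-0.5, 0.75).
The basis stays optimal until booklets reaches 0; allowable increase = 46 hr.

46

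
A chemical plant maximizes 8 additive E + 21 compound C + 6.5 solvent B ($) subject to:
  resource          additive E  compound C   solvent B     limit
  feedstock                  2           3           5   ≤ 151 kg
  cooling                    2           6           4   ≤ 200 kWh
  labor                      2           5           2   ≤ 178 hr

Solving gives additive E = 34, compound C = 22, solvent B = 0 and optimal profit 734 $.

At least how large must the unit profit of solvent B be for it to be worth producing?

At the optimum: feedstock uses 134 of 151 (slack = 17); cooling uses 200 of 200 (binding); labor uses 178 of 178 (binding).
Since feedstock is not tight, its dual is 0.
From A_Bᵀ y = c: 2·y_cooling + 2·y_labor = 8; 6·y_cooling + 5·y_labor = 21.
Solving: y_cooling = 1, y_labor = 3.
solvent B enters the basis when its profit ≥ yᵀa₃ = 1·4 + 3·2 = 10.

10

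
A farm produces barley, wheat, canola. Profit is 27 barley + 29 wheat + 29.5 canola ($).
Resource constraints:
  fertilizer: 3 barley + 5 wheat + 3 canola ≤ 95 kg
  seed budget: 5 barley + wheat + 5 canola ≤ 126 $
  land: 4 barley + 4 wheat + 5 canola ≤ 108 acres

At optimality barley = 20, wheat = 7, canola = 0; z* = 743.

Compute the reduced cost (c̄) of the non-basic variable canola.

-3.5

Binding: fertilizer and land. Non-binding: seed budget (19 unused).
By complementary slackness, y = 0 for the non-binding constraint.
From A_Bᵀ y = c: 3·y_fertilizer + 4·y_land = 27; 5·y_fertilizer + 4·y_land = 29.
→ y_fertilizer = 1 and y_land = 6.
Reduced cost of canola: c₃ − yᵀa₃ = 29.5 − (1·3 + 6·5) = 29.5 − 33 = -3.5.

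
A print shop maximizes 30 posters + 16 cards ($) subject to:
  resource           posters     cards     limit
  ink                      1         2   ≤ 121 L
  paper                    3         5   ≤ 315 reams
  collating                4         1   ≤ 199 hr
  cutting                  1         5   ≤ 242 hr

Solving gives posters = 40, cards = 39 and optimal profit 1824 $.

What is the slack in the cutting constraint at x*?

7

cutting used = 1·40 + 5·39 = 235; slack = 242 − 235 = 7.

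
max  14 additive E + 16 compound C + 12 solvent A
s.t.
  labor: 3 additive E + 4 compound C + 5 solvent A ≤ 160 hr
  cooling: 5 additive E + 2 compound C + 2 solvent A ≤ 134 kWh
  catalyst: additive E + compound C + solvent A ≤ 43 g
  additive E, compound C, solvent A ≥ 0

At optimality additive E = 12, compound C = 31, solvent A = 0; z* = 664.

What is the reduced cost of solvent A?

-6

Check each constraint at x*: labor 160/160 (tight); cooling 122/134 (slack 12); catalyst 43/43 (tight).
Slack constraints have shadow price 0 (complementary slackness).
The binding rows give the dual system: 3·y_labor + 1·y_catalyst = 14 and 4·y_labor + 1·y_catalyst = 16.
This yields shadow prices y_labor = 2, y_catalyst = 8.
Reduced cost of solvent A: c₃ − yᵀa₃ = 12 − (2·5 + 8·1) = 12 − 18 = -6.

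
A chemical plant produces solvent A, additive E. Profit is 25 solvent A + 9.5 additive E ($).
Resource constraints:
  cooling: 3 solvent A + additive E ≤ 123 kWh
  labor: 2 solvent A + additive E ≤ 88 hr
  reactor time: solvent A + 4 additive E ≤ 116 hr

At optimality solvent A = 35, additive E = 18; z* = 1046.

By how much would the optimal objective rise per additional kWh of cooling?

6

At the optimum: cooling uses 123 of 123 (binding); labor uses 88 of 88 (binding); reactor time uses 107 of 116 (slack = 9).
By complementary slackness, y = 0 for the non-binding constraint.
Dual feasibility on the basic columns requires 3·y_cooling + 2·y_labor = 25, 1·y_cooling + 1·y_labor = 9.5.
Solving: y_cooling = 6, y_labor = 3.5.
Shadow price of cooling = 6.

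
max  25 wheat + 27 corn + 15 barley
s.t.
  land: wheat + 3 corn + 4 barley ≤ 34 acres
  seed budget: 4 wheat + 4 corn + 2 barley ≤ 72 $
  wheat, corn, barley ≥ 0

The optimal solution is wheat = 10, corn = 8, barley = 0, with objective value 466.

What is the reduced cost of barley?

-1

Check each constraint at x*: land 34/34 (tight); seed budget 72/72 (tight).
Dual feasibility on the basic columns requires 1·y_land + 4·y_seed budget = 25, 3·y_land + 4·y_seed budget = 27.
This yields shadow prices y_land = 1, y_seed budget = 6.
Reduced cost of barley: c₃ − yᵀa₃ = 15 − (1·4 + 6·2) = 15 − 16 = -1.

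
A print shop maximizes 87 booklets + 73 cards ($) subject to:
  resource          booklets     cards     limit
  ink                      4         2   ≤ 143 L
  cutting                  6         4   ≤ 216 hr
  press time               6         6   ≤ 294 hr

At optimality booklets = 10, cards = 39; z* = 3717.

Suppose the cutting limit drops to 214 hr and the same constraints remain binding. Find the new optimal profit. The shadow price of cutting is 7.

3703

Δb = -2, so new z* = 3717 + (7)·(-2) = 3717 − 14 = 3703.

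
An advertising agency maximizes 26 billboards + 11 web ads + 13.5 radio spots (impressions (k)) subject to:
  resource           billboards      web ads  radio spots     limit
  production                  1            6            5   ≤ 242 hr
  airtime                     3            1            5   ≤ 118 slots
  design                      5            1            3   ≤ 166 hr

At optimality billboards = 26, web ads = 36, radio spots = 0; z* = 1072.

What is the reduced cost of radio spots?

At the optimum: production uses 242 of 242 (binding); airtime uses 114 of 118 (slack = 4); design uses 166 of 166 (binding).
By complementary slackness, y = 0 for the non-binding constraint.
The binding rows give the dual system: 1·y_production + 5·y_design = 26 and 6·y_production + 1·y_design = 11.
Solving: y_production = 1, y_design = 5.
Reduced cost of radio spots: c₃ − yᵀa₃ = 13.5 − (1·5 + 5·3) = 13.5 − 20 = -6.5.

-6.5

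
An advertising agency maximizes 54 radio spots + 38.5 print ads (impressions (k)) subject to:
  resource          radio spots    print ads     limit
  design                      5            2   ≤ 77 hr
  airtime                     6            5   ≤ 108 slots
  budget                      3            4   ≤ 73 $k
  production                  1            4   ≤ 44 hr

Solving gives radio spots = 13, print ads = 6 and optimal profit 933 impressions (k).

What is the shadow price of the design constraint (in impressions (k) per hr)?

Binding: design and airtime. Non-binding: budget (10 unused), production (7 unused).
Since budget, production are not tight, their duals are 0.
From A_Bᵀ y = c: 5·y_design + 6·y_airtime = 54; 2·y_design + 5·y_airtime = 38.5.
Solving: y_design = 3, y_airtime = 6.5.
Shadow price of design = 3.

3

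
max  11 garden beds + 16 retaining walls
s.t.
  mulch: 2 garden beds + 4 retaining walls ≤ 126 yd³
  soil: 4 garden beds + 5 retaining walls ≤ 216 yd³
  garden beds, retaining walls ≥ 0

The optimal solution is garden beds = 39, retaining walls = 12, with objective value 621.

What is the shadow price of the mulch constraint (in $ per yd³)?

1.5

At the optimum: mulch uses 126 of 126 (binding); soil uses 216 of 216 (binding).
The binding rows give the dual system: 2·y_mulch + 4·y_soil = 11 and 4·y_mulch + 5·y_soil = 16.
→ y_mulch = 1.5 and y_soil = 2.
Shadow price of mulch = 1.5.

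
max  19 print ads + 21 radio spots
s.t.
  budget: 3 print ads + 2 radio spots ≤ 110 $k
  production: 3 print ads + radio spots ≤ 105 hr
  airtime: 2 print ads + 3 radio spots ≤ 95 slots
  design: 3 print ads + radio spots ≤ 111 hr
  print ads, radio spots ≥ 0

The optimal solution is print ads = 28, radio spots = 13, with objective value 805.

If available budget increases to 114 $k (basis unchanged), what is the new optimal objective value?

817

Check each constraint at x*: budget 110/110 (tight); production 97/105 (slack 8); airtime 95/95 (tight); design 97/111 (slack 14).
Slack constraints have shadow price 0 (complementary slackness).
From A_Bᵀ y = c: 3·y_budget + 2·y_airtime = 19; 2·y_budget + 3·y_airtime = 21.
→ y_budget = 3 and y_airtime = 5.
Δz = y_budget·Δb = 3 × (4) = 12, so new z* = 805 + 12 = 817.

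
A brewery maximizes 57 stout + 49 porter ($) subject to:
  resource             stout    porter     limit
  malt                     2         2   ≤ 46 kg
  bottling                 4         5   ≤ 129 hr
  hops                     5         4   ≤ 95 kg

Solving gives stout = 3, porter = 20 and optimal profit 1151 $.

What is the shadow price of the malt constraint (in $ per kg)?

At the optimum: malt uses 46 of 46 (binding); bottling uses 112 of 129 (slack = 17); hops uses 95 of 95 (binding).
Slack constraints have shadow price 0 (complementary slackness).
The binding rows give the dual system: 2·y_malt + 5·y_hops = 57 and 2·y_malt + 4·y_hops = 49.
Solving: y_malt = 8.5, y_hops = 8.
Shadow price of malt = 8.5.

8.5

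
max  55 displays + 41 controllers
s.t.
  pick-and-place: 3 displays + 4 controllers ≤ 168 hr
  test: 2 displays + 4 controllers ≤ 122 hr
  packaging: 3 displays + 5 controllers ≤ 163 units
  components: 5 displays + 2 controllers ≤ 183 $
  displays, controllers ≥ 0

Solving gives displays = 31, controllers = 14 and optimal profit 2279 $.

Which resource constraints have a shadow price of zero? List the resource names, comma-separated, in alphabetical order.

pick-and-place: 149/168 (slack 19)
test: 118/122 (slack 4)
packaging: 163/163 (binding)
components: 183/183 (binding)
By complementary slackness, a constraint with positive slack has shadow price 0 → pick-and-place, test.

pick-and-place, test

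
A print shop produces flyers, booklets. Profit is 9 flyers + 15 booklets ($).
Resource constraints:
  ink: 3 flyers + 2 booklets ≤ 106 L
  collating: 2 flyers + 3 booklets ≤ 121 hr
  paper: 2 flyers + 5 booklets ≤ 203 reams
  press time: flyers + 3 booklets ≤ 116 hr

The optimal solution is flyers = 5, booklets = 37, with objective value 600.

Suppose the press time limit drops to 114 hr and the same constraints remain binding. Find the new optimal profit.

Check each constraint at x*: ink 89/106 (slack 17); collating 121/121 (tight); paper 195/203 (slack 8); press time 116/116 (tight).
By complementary slackness, y = 0 for the non-binding constraints.
Dual feasibility on the basic columns requires 2·y_collating + 1·y_press time = 9, 3·y_collating + 3·y_press time = 15.
This yields shadow prices y_collating = 4, y_press time = 1.
Δz = y_press time·Δb = 1 × (-2) = -2, so new z* = 600 − 2 = 598.

598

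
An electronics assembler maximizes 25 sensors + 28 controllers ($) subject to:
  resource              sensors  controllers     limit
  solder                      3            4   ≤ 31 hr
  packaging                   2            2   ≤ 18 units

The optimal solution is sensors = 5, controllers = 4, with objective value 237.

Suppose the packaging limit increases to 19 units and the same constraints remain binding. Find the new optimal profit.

Check each constraint at x*: solder 31/31 (tight); packaging 18/18 (tight).
The binding rows give the dual system: 3·y_solder + 2·y_packaging = 25 and 4·y_solder + 2·y_packaging = 28.
→ y_solder = 3 and y_packaging = 8.
Δz = y_packaging·Δb = 8 × (1) = 8, so new z* = 237 + 8 = 245.

245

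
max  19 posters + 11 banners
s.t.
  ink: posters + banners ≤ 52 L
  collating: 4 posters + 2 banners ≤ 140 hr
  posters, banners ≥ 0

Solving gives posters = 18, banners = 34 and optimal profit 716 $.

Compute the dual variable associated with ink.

3

Both ink and collating are binding at x*.
Dual feasibility on the basic columns requires 1·y_ink + 4·y_collating = 19, 1·y_ink + 2·y_collating = 11.
→ y_ink = 3 and y_collating = 4.
Shadow price of ink = 3.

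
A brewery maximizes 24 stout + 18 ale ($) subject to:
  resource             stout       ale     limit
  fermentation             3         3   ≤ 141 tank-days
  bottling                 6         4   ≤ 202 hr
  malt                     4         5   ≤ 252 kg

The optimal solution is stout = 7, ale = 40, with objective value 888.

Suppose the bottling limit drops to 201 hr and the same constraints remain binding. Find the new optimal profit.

Check each constraint at x*: fermentation 141/141 (tight); bottling 202/202 (tight); malt 228/252 (slack 24).
Since malt is not tight, its dual is 0.
Dual feasibility on the basic columns requires 3·y_fermentation + 6·y_bottling = 24, 3·y_fermentation + 4·y_bottling = 18.
This yields shadow prices y_fermentation = 2, y_bottling = 3.
Δz = y_bottling·Δb = 3 × (-1) = -3, so new z* = 888 − 3 = 885.

885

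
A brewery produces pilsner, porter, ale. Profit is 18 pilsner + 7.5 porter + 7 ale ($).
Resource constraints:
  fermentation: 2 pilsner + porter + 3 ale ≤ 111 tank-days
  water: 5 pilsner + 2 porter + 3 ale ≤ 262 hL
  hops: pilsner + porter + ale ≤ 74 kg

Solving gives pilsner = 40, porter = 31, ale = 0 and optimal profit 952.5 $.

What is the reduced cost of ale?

At the optimum: fermentation uses 111 of 111 (binding); water uses 262 of 262 (binding); hops uses 71 of 74 (slack = 3).
By complementary slackness, y = 0 for the non-binding constraint.
Dual feasibility on the basic columns requires 2·y_fermentation + 5·y_water = 18, 1·y_fermentation + 2·y_water = 7.5.
→ y_fermentation = 1.5 and y_water = 3.
Reduced cost of ale: c₃ − yᵀa₃ = 7 − (1.5·3 + 3·3) = 7 − 13.5 = -6.5.

-6.5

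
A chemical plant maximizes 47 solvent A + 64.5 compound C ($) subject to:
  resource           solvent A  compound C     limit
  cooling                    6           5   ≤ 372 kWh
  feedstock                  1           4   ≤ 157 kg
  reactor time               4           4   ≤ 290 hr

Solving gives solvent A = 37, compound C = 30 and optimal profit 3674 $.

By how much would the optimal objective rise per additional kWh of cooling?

6.5

Check each constraint at x*: cooling 372/372 (tight); feedstock 157/157 (tight); reactor time 268/290 (slack 22).
Since reactor time is not tight, its dual is 0.
The binding rows give the dual system: 6·y_cooling + 1·y_feedstock = 47 and 5·y_cooling + 4·y_feedstock = 64.5.
→ y_cooling = 6.5 and y_feedstock = 8.
Shadow price of cooling = 6.5.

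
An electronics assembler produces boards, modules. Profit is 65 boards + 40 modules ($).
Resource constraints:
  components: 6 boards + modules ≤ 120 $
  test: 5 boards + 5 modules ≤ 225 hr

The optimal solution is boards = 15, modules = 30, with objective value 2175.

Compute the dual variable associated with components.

At the optimum: components uses 120 of 120 (binding); test uses 225 of 225 (binding).
The binding rows give the dual system: 6·y_components + 5·y_test = 65 and 1·y_components + 5·y_test = 40.
This yields shadow prices y_components = 5, y_test = 7.
Shadow price of components = 5.

5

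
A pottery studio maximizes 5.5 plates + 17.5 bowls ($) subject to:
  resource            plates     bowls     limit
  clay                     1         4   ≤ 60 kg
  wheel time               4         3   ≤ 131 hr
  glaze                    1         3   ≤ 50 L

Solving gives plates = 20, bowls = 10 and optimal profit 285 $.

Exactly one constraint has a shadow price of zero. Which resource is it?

wheel time

clay: 60/60 (binding)
wheel time: 110/131 (slack 21)
glaze: 50/50 (binding)
By complementary slackness, a constraint with positive slack has shadow price 0 → wheel time.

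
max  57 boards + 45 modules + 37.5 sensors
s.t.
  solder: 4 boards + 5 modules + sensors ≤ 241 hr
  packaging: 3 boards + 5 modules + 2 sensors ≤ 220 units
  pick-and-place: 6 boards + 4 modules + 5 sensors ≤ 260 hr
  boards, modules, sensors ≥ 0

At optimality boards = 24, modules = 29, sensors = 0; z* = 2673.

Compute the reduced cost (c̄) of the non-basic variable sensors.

Binding: solder and pick-and-place. Non-binding: packaging (3 unused).
By complementary slackness, y = 0 for the non-binding constraint.
The binding rows give the dual system: 4·y_solder + 6·y_pick-and-place = 57 and 5·y_solder + 4·y_pick-and-place = 45.
Solving: y_solder = 3, y_pick-and-place = 7.5.
Reduced cost of sensors: c₃ − yᵀa₃ = 37.5 − (3·1 + 7.5·5) = 37.5 − 40.5 = -3.

-3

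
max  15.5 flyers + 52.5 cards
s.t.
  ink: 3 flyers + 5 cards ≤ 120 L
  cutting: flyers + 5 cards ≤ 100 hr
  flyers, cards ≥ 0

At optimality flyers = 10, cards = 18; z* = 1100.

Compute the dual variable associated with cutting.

8

Check each constraint at x*: ink 120/120 (tight); cutting 100/100 (tight).
From A_Bᵀ y = c: 3·y_ink + 1·y_cutting = 15.5; 5·y_ink + 5·y_cutting = 52.5.
This yields shadow prices y_ink = 2.5, y_cutting = 8.
Shadow price of cutting = 8.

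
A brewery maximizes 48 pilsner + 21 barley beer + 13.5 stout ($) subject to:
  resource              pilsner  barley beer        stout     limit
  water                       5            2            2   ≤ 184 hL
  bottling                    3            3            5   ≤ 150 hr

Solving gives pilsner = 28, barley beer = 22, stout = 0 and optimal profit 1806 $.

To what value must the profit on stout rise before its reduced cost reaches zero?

23

At the optimum: water uses 184 of 184 (binding); bottling uses 150 of 150 (binding).
The binding rows give the dual system: 5·y_water + 3·y_bottling = 48 and 2·y_water + 3·y_bottling = 21.
This yields shadow prices y_water = 9, y_bottling = 1.
stout enters the basis when its profit ≥ yᵀa₃ = 9·2 + 1·5 = 23.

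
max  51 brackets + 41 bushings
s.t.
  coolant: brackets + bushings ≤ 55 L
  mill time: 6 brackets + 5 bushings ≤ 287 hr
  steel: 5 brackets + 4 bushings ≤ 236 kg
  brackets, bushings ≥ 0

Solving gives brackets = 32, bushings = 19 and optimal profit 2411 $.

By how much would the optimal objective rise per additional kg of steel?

Binding: mill time and steel. Non-binding: coolant (4 unused).
Since coolant is not tight, its dual is 0.
Dual feasibility on the basic columns requires 6·y_mill time + 5·y_steel = 51, 5·y_mill time + 4·y_steel = 41.
This yields shadow prices y_mill time = 1, y_steel = 9.
Shadow price of steel = 9.

9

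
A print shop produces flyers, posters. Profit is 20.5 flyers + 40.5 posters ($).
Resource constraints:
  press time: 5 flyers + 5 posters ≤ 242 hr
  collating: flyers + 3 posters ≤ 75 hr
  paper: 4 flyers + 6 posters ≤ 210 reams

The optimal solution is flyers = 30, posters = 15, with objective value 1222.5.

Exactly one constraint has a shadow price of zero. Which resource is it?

press time: 225/242 (slack 17)
collating: 75/75 (binding)
paper: 210/210 (binding)
By complementary slackness, a constraint with positive slack has shadow price 0 → press time.

press time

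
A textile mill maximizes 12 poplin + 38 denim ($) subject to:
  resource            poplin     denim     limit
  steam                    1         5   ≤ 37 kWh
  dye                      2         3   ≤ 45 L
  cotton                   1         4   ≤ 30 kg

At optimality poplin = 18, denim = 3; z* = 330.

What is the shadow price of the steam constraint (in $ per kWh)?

At the optimum: steam uses 33 of 37 (slack = 4); dye uses 45 of 45 (binding); cotton uses 30 of 30 (binding).
Slack constraints have shadow price 0 (complementary slackness).
From A_Bᵀ y = c: 2·y_dye + 1·y_cotton = 12; 3·y_dye + 4·y_cotton = 38.
Solving: y_dye = 2, y_cotton = 8.
Shadow price of steam = 0.

0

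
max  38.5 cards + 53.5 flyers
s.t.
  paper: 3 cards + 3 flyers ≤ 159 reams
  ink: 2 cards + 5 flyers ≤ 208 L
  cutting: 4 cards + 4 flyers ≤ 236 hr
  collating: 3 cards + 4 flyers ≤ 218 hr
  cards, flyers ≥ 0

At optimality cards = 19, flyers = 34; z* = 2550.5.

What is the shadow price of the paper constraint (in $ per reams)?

9.5

Check each constraint at x*: paper 159/159 (tight); ink 208/208 (tight); cutting 212/236 (slack 24); collating 193/218 (slack 25).
By complementary slackness, y = 0 for the non-binding constraints.
Dual feasibility on the basic columns requires 3·y_paper + 2·y_ink = 38.5, 3·y_paper + 5·y_ink = 53.5.
→ y_paper = 9.5 and y_ink = 5.
Shadow price of paper = 9.5.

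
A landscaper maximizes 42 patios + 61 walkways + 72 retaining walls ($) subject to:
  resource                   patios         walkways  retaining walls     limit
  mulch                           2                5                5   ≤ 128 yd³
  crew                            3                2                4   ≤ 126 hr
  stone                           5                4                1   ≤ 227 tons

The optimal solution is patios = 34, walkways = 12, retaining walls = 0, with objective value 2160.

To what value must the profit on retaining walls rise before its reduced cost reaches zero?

77

Check each constraint at x*: mulch 128/128 (tight); crew 126/126 (tight); stone 218/227 (slack 9).
Since stone is not tight, its dual is 0.
From A_Bᵀ y = c: 2·y_mulch + 3·y_crew = 42; 5·y_mulch + 2·y_crew = 61.
→ y_mulch = 9 and y_crew = 8.
retaining walls enters the basis when its profit ≥ yᵀa₃ = 9·5 + 8·4 = 77.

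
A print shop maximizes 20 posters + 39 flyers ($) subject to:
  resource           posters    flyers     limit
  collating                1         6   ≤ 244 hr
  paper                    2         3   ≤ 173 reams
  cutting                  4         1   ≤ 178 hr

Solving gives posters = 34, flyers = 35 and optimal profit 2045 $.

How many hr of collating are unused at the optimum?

collating used = 1·34 + 6·35 = 244; slack = 244 − 244 = 0.

0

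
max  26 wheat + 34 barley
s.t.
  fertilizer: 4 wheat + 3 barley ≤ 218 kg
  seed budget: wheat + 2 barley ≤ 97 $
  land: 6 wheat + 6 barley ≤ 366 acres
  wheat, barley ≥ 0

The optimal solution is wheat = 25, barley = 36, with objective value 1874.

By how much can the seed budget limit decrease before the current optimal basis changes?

Binding constraints: seed budget, land. The basis is B = [[1,2],[6,6]] with det -6.
Per unit decrease in seed budget, x* moves by d = (1, -1).
The basis stays optimal until fertilizer becomes binding; allowable decrease = 10 $.

10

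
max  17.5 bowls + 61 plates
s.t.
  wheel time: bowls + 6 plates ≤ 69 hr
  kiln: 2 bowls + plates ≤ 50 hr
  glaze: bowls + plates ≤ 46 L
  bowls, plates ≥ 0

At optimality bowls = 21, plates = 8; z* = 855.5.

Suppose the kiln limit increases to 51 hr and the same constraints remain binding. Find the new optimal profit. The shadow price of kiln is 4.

859.5

Δb = 1, so new z* = 855.5 + (4)·(1) = 855.5 + 4 = 859.5.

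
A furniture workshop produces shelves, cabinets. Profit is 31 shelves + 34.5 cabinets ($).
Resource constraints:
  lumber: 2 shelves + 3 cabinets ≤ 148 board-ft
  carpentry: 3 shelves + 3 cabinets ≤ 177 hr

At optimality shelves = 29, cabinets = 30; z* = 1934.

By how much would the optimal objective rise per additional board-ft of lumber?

Both lumber and carpentry are binding at x*.
The binding rows give the dual system: 2·y_lumber + 3·y_carpentry = 31 and 3·y_lumber + 3·y_carpentry = 34.5.
→ y_lumber = 3.5 and y_carpentry = 8.
Shadow price of lumber = 3.5.

3.5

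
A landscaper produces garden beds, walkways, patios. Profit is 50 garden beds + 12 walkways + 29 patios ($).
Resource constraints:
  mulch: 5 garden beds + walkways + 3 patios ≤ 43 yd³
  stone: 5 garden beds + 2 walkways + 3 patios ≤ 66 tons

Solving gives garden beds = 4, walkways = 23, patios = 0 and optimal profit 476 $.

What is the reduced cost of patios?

-1

At the optimum: mulch uses 43 of 43 (binding); stone uses 66 of 66 (binding).
From A_Bᵀ y = c: 5·y_mulch + 5·y_stone = 50; 1·y_mulch + 2·y_stone = 12.
This yields shadow prices y_mulch = 8, y_stone = 2.
Reduced cost of patios: c₃ − yᵀa₃ = 29 − (8·3 + 2·3) = 29 − 30 = -1.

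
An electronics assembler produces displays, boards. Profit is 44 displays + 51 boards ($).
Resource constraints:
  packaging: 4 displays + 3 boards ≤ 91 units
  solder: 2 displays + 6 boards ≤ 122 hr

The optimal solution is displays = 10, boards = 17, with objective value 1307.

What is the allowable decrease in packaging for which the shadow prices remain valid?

Binding constraints: packaging, solder. The basis is B = [[4,3],[2,6]] with det 18.
Per unit decrease in packaging, x* moves by d = (-0.3333, 0.1111).
The basis stays optimal until displays reaches 0; allowable decrease = 30 units.

30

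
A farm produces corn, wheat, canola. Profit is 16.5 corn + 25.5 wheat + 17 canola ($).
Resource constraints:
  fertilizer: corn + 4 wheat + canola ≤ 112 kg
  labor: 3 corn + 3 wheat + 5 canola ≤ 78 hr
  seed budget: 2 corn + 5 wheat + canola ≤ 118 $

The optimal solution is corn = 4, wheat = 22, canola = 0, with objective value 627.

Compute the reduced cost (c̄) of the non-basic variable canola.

Binding: labor and seed budget. Non-binding: fertilizer (20 unused).
By complementary slackness, y = 0 for the non-binding constraint.
Dual feasibility on the basic columns requires 3·y_labor + 2·y_seed budget = 16.5, 3·y_labor + 5·y_seed budget = 25.5.
This yields shadow prices y_labor = 3.5, y_seed budget = 3.
Reduced cost of canola: c₃ − yᵀa₃ = 17 − (3.5·5 + 3·1) = 17 − 20.5 = -3.5.

-3.5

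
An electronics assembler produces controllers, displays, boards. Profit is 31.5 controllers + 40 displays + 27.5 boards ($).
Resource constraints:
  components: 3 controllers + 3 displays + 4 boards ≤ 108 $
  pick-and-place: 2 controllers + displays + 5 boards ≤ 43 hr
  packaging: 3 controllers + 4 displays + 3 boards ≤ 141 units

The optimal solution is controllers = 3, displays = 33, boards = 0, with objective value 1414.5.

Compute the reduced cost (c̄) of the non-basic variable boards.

-6

At the optimum: components uses 108 of 108 (binding); pick-and-place uses 39 of 43 (slack = 4); packaging uses 141 of 141 (binding).
Slack constraints have shadow price 0 (complementary slackness).
From A_Bᵀ y = c: 3·y_components + 3·y_packaging = 31.5; 3·y_components + 4·y_packaging = 40.
→ y_components = 2 and y_packaging = 8.5.
Reduced cost of boards: c₃ − yᵀa₃ = 27.5 − (2·4 + 8.5·3) = 27.5 − 33.5 = -6.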